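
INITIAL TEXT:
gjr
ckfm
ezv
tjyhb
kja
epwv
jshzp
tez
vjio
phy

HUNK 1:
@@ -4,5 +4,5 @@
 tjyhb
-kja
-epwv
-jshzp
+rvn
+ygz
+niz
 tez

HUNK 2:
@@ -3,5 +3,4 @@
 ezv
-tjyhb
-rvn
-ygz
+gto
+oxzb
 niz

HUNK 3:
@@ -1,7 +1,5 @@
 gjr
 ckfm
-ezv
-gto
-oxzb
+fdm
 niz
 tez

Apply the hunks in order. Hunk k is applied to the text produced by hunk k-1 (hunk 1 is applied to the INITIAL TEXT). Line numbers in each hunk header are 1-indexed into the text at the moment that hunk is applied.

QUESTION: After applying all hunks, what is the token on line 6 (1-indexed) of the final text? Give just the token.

Hunk 1: at line 4 remove [kja,epwv,jshzp] add [rvn,ygz,niz] -> 10 lines: gjr ckfm ezv tjyhb rvn ygz niz tez vjio phy
Hunk 2: at line 3 remove [tjyhb,rvn,ygz] add [gto,oxzb] -> 9 lines: gjr ckfm ezv gto oxzb niz tez vjio phy
Hunk 3: at line 1 remove [ezv,gto,oxzb] add [fdm] -> 7 lines: gjr ckfm fdm niz tez vjio phy
Final line 6: vjio

Answer: vjio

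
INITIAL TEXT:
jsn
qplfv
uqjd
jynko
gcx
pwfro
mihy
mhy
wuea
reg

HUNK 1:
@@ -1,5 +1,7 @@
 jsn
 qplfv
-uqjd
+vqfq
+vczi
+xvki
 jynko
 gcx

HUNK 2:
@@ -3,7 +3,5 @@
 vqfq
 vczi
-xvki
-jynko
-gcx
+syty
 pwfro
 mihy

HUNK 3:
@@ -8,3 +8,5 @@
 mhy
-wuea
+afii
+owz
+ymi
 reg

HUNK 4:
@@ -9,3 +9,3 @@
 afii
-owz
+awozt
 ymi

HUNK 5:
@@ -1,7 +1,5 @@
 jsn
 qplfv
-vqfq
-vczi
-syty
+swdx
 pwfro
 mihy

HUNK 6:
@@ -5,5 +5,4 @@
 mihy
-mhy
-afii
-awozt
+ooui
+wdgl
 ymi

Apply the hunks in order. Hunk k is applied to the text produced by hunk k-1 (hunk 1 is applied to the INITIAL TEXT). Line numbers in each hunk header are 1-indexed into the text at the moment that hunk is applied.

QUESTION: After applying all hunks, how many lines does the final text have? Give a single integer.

Answer: 9

Derivation:
Hunk 1: at line 1 remove [uqjd] add [vqfq,vczi,xvki] -> 12 lines: jsn qplfv vqfq vczi xvki jynko gcx pwfro mihy mhy wuea reg
Hunk 2: at line 3 remove [xvki,jynko,gcx] add [syty] -> 10 lines: jsn qplfv vqfq vczi syty pwfro mihy mhy wuea reg
Hunk 3: at line 8 remove [wuea] add [afii,owz,ymi] -> 12 lines: jsn qplfv vqfq vczi syty pwfro mihy mhy afii owz ymi reg
Hunk 4: at line 9 remove [owz] add [awozt] -> 12 lines: jsn qplfv vqfq vczi syty pwfro mihy mhy afii awozt ymi reg
Hunk 5: at line 1 remove [vqfq,vczi,syty] add [swdx] -> 10 lines: jsn qplfv swdx pwfro mihy mhy afii awozt ymi reg
Hunk 6: at line 5 remove [mhy,afii,awozt] add [ooui,wdgl] -> 9 lines: jsn qplfv swdx pwfro mihy ooui wdgl ymi reg
Final line count: 9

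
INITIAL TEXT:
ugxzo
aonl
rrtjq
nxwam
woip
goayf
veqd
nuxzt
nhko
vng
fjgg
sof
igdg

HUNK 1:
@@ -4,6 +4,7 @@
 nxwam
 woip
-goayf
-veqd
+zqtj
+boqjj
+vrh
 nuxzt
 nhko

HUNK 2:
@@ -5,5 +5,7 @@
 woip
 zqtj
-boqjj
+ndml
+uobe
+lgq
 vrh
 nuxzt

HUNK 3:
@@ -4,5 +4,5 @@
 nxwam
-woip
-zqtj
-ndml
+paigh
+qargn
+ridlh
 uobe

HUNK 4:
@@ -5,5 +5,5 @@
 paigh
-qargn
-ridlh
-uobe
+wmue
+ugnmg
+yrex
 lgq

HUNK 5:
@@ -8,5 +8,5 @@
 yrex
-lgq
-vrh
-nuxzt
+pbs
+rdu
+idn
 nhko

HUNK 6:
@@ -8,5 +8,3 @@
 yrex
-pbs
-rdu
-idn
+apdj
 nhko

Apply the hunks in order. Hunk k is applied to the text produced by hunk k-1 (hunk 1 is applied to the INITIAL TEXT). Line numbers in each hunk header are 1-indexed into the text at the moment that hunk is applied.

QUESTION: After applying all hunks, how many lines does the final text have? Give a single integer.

Hunk 1: at line 4 remove [goayf,veqd] add [zqtj,boqjj,vrh] -> 14 lines: ugxzo aonl rrtjq nxwam woip zqtj boqjj vrh nuxzt nhko vng fjgg sof igdg
Hunk 2: at line 5 remove [boqjj] add [ndml,uobe,lgq] -> 16 lines: ugxzo aonl rrtjq nxwam woip zqtj ndml uobe lgq vrh nuxzt nhko vng fjgg sof igdg
Hunk 3: at line 4 remove [woip,zqtj,ndml] add [paigh,qargn,ridlh] -> 16 lines: ugxzo aonl rrtjq nxwam paigh qargn ridlh uobe lgq vrh nuxzt nhko vng fjgg sof igdg
Hunk 4: at line 5 remove [qargn,ridlh,uobe] add [wmue,ugnmg,yrex] -> 16 lines: ugxzo aonl rrtjq nxwam paigh wmue ugnmg yrex lgq vrh nuxzt nhko vng fjgg sof igdg
Hunk 5: at line 8 remove [lgq,vrh,nuxzt] add [pbs,rdu,idn] -> 16 lines: ugxzo aonl rrtjq nxwam paigh wmue ugnmg yrex pbs rdu idn nhko vng fjgg sof igdg
Hunk 6: at line 8 remove [pbs,rdu,idn] add [apdj] -> 14 lines: ugxzo aonl rrtjq nxwam paigh wmue ugnmg yrex apdj nhko vng fjgg sof igdg
Final line count: 14

Answer: 14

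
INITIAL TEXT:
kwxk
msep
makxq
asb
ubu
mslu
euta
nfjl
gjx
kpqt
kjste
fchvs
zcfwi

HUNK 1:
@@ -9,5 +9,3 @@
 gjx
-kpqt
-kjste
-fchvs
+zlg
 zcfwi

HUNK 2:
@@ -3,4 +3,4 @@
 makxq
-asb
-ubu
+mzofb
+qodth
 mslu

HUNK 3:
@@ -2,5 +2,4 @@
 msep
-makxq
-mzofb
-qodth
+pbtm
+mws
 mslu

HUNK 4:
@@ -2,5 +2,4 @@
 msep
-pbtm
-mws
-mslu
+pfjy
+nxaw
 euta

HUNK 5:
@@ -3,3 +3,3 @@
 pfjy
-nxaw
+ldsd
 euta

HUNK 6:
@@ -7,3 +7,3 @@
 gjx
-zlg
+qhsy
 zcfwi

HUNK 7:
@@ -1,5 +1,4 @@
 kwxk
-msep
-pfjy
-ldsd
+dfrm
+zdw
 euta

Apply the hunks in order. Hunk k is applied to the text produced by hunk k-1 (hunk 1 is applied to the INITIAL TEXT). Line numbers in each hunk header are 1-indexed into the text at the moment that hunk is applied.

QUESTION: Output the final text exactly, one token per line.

Hunk 1: at line 9 remove [kpqt,kjste,fchvs] add [zlg] -> 11 lines: kwxk msep makxq asb ubu mslu euta nfjl gjx zlg zcfwi
Hunk 2: at line 3 remove [asb,ubu] add [mzofb,qodth] -> 11 lines: kwxk msep makxq mzofb qodth mslu euta nfjl gjx zlg zcfwi
Hunk 3: at line 2 remove [makxq,mzofb,qodth] add [pbtm,mws] -> 10 lines: kwxk msep pbtm mws mslu euta nfjl gjx zlg zcfwi
Hunk 4: at line 2 remove [pbtm,mws,mslu] add [pfjy,nxaw] -> 9 lines: kwxk msep pfjy nxaw euta nfjl gjx zlg zcfwi
Hunk 5: at line 3 remove [nxaw] add [ldsd] -> 9 lines: kwxk msep pfjy ldsd euta nfjl gjx zlg zcfwi
Hunk 6: at line 7 remove [zlg] add [qhsy] -> 9 lines: kwxk msep pfjy ldsd euta nfjl gjx qhsy zcfwi
Hunk 7: at line 1 remove [msep,pfjy,ldsd] add [dfrm,zdw] -> 8 lines: kwxk dfrm zdw euta nfjl gjx qhsy zcfwi

Answer: kwxk
dfrm
zdw
euta
nfjl
gjx
qhsy
zcfwi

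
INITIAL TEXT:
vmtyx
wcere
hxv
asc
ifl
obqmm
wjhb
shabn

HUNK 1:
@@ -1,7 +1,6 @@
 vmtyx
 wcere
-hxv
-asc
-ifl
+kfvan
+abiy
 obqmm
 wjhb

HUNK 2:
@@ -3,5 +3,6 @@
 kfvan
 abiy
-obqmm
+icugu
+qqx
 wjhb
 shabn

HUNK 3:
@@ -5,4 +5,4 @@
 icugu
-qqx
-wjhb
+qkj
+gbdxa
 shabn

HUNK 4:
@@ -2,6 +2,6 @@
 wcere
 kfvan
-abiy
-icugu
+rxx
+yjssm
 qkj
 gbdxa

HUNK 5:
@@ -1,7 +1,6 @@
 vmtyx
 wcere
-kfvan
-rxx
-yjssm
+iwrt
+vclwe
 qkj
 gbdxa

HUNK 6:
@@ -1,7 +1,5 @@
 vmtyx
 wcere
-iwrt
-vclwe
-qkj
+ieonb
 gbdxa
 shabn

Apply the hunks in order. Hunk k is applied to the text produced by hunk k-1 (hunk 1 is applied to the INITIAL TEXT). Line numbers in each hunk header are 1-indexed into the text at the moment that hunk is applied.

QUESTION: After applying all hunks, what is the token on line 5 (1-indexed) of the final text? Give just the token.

Answer: shabn

Derivation:
Hunk 1: at line 1 remove [hxv,asc,ifl] add [kfvan,abiy] -> 7 lines: vmtyx wcere kfvan abiy obqmm wjhb shabn
Hunk 2: at line 3 remove [obqmm] add [icugu,qqx] -> 8 lines: vmtyx wcere kfvan abiy icugu qqx wjhb shabn
Hunk 3: at line 5 remove [qqx,wjhb] add [qkj,gbdxa] -> 8 lines: vmtyx wcere kfvan abiy icugu qkj gbdxa shabn
Hunk 4: at line 2 remove [abiy,icugu] add [rxx,yjssm] -> 8 lines: vmtyx wcere kfvan rxx yjssm qkj gbdxa shabn
Hunk 5: at line 1 remove [kfvan,rxx,yjssm] add [iwrt,vclwe] -> 7 lines: vmtyx wcere iwrt vclwe qkj gbdxa shabn
Hunk 6: at line 1 remove [iwrt,vclwe,qkj] add [ieonb] -> 5 lines: vmtyx wcere ieonb gbdxa shabn
Final line 5: shabn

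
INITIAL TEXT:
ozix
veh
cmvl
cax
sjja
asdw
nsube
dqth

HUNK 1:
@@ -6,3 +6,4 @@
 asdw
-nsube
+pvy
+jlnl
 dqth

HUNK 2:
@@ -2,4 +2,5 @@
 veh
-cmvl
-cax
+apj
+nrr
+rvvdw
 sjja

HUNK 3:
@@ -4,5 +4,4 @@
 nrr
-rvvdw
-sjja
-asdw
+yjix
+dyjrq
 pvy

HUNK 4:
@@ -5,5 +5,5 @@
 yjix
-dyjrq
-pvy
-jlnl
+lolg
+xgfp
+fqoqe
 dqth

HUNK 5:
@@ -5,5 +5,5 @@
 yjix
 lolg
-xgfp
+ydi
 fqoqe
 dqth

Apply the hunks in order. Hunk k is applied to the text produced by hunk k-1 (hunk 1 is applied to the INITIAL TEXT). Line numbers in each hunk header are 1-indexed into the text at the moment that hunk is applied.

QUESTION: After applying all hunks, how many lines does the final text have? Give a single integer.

Hunk 1: at line 6 remove [nsube] add [pvy,jlnl] -> 9 lines: ozix veh cmvl cax sjja asdw pvy jlnl dqth
Hunk 2: at line 2 remove [cmvl,cax] add [apj,nrr,rvvdw] -> 10 lines: ozix veh apj nrr rvvdw sjja asdw pvy jlnl dqth
Hunk 3: at line 4 remove [rvvdw,sjja,asdw] add [yjix,dyjrq] -> 9 lines: ozix veh apj nrr yjix dyjrq pvy jlnl dqth
Hunk 4: at line 5 remove [dyjrq,pvy,jlnl] add [lolg,xgfp,fqoqe] -> 9 lines: ozix veh apj nrr yjix lolg xgfp fqoqe dqth
Hunk 5: at line 5 remove [xgfp] add [ydi] -> 9 lines: ozix veh apj nrr yjix lolg ydi fqoqe dqth
Final line count: 9

Answer: 9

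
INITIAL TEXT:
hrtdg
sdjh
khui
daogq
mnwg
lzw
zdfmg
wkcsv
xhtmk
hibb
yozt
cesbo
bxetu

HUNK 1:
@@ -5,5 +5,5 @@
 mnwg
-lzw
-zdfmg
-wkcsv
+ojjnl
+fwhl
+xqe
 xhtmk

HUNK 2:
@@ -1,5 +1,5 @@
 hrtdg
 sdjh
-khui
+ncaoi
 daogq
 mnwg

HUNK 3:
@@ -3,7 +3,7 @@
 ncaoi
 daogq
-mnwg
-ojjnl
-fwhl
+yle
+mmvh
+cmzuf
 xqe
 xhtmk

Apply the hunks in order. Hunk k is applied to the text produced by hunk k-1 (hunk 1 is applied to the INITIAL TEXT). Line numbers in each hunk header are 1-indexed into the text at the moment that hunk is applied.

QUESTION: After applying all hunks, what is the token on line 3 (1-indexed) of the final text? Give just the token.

Answer: ncaoi

Derivation:
Hunk 1: at line 5 remove [lzw,zdfmg,wkcsv] add [ojjnl,fwhl,xqe] -> 13 lines: hrtdg sdjh khui daogq mnwg ojjnl fwhl xqe xhtmk hibb yozt cesbo bxetu
Hunk 2: at line 1 remove [khui] add [ncaoi] -> 13 lines: hrtdg sdjh ncaoi daogq mnwg ojjnl fwhl xqe xhtmk hibb yozt cesbo bxetu
Hunk 3: at line 3 remove [mnwg,ojjnl,fwhl] add [yle,mmvh,cmzuf] -> 13 lines: hrtdg sdjh ncaoi daogq yle mmvh cmzuf xqe xhtmk hibb yozt cesbo bxetu
Final line 3: ncaoi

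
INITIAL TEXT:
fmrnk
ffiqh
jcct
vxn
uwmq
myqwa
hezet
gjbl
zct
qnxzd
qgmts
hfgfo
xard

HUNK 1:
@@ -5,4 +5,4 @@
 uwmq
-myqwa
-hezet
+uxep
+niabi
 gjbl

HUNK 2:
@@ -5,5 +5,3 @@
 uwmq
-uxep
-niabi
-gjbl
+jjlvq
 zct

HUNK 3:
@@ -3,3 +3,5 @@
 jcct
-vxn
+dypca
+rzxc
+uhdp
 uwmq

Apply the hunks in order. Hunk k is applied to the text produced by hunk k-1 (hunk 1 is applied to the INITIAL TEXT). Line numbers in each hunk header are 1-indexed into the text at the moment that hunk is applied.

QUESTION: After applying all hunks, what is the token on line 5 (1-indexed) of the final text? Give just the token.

Answer: rzxc

Derivation:
Hunk 1: at line 5 remove [myqwa,hezet] add [uxep,niabi] -> 13 lines: fmrnk ffiqh jcct vxn uwmq uxep niabi gjbl zct qnxzd qgmts hfgfo xard
Hunk 2: at line 5 remove [uxep,niabi,gjbl] add [jjlvq] -> 11 lines: fmrnk ffiqh jcct vxn uwmq jjlvq zct qnxzd qgmts hfgfo xard
Hunk 3: at line 3 remove [vxn] add [dypca,rzxc,uhdp] -> 13 lines: fmrnk ffiqh jcct dypca rzxc uhdp uwmq jjlvq zct qnxzd qgmts hfgfo xard
Final line 5: rzxc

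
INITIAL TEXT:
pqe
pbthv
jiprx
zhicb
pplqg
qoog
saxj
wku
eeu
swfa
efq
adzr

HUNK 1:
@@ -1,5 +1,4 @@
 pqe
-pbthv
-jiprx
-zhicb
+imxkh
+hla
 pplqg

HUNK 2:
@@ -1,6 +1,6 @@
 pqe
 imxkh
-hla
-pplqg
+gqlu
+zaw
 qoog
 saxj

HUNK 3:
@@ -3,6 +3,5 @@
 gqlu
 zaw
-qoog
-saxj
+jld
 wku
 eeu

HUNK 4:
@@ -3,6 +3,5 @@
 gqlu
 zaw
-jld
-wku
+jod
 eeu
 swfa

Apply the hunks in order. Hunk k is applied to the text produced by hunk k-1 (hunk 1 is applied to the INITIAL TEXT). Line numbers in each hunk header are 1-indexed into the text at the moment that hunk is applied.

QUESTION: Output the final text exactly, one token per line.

Answer: pqe
imxkh
gqlu
zaw
jod
eeu
swfa
efq
adzr

Derivation:
Hunk 1: at line 1 remove [pbthv,jiprx,zhicb] add [imxkh,hla] -> 11 lines: pqe imxkh hla pplqg qoog saxj wku eeu swfa efq adzr
Hunk 2: at line 1 remove [hla,pplqg] add [gqlu,zaw] -> 11 lines: pqe imxkh gqlu zaw qoog saxj wku eeu swfa efq adzr
Hunk 3: at line 3 remove [qoog,saxj] add [jld] -> 10 lines: pqe imxkh gqlu zaw jld wku eeu swfa efq adzr
Hunk 4: at line 3 remove [jld,wku] add [jod] -> 9 lines: pqe imxkh gqlu zaw jod eeu swfa efq adzr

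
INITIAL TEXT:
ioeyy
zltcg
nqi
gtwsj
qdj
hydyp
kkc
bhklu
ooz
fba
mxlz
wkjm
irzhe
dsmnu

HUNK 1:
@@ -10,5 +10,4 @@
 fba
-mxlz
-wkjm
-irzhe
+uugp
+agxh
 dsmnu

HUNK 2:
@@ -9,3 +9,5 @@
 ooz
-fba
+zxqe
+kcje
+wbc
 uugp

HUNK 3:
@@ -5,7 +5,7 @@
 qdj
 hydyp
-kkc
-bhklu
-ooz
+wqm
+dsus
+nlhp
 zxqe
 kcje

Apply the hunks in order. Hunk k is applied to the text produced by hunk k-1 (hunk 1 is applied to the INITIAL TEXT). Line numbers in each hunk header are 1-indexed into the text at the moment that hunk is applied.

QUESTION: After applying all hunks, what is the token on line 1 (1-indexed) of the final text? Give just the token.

Hunk 1: at line 10 remove [mxlz,wkjm,irzhe] add [uugp,agxh] -> 13 lines: ioeyy zltcg nqi gtwsj qdj hydyp kkc bhklu ooz fba uugp agxh dsmnu
Hunk 2: at line 9 remove [fba] add [zxqe,kcje,wbc] -> 15 lines: ioeyy zltcg nqi gtwsj qdj hydyp kkc bhklu ooz zxqe kcje wbc uugp agxh dsmnu
Hunk 3: at line 5 remove [kkc,bhklu,ooz] add [wqm,dsus,nlhp] -> 15 lines: ioeyy zltcg nqi gtwsj qdj hydyp wqm dsus nlhp zxqe kcje wbc uugp agxh dsmnu
Final line 1: ioeyy

Answer: ioeyy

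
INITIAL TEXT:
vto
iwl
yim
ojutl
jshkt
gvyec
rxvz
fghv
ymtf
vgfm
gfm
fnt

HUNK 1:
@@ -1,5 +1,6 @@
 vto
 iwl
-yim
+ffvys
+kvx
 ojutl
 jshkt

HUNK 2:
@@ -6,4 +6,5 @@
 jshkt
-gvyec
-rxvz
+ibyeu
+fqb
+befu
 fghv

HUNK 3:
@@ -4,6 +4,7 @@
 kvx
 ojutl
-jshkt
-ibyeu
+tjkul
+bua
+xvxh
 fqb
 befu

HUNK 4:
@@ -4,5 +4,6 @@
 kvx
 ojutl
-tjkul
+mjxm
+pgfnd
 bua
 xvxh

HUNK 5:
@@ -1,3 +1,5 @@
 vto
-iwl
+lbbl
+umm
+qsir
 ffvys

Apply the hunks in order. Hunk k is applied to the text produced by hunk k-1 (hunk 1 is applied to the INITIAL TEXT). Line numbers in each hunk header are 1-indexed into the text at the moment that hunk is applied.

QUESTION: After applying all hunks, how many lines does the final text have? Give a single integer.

Hunk 1: at line 1 remove [yim] add [ffvys,kvx] -> 13 lines: vto iwl ffvys kvx ojutl jshkt gvyec rxvz fghv ymtf vgfm gfm fnt
Hunk 2: at line 6 remove [gvyec,rxvz] add [ibyeu,fqb,befu] -> 14 lines: vto iwl ffvys kvx ojutl jshkt ibyeu fqb befu fghv ymtf vgfm gfm fnt
Hunk 3: at line 4 remove [jshkt,ibyeu] add [tjkul,bua,xvxh] -> 15 lines: vto iwl ffvys kvx ojutl tjkul bua xvxh fqb befu fghv ymtf vgfm gfm fnt
Hunk 4: at line 4 remove [tjkul] add [mjxm,pgfnd] -> 16 lines: vto iwl ffvys kvx ojutl mjxm pgfnd bua xvxh fqb befu fghv ymtf vgfm gfm fnt
Hunk 5: at line 1 remove [iwl] add [lbbl,umm,qsir] -> 18 lines: vto lbbl umm qsir ffvys kvx ojutl mjxm pgfnd bua xvxh fqb befu fghv ymtf vgfm gfm fnt
Final line count: 18

Answer: 18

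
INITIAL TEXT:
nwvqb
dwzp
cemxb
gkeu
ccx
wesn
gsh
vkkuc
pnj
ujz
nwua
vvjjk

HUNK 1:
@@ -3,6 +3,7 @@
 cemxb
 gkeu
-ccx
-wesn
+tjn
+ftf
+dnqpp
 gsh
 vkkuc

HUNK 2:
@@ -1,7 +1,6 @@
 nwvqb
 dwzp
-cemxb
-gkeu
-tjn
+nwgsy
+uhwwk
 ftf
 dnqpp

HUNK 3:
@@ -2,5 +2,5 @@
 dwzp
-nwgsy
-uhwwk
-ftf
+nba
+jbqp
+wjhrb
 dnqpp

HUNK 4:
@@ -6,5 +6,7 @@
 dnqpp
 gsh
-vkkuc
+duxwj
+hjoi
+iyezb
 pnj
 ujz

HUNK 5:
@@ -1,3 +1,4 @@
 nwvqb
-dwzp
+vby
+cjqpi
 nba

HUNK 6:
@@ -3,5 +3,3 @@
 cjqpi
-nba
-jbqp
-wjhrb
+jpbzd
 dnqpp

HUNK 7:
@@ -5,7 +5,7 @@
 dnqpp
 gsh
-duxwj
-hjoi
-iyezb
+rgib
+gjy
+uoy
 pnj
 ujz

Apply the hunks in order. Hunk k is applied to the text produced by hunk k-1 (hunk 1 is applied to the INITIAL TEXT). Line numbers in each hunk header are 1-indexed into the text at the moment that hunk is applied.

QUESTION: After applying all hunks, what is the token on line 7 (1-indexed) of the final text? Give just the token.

Answer: rgib

Derivation:
Hunk 1: at line 3 remove [ccx,wesn] add [tjn,ftf,dnqpp] -> 13 lines: nwvqb dwzp cemxb gkeu tjn ftf dnqpp gsh vkkuc pnj ujz nwua vvjjk
Hunk 2: at line 1 remove [cemxb,gkeu,tjn] add [nwgsy,uhwwk] -> 12 lines: nwvqb dwzp nwgsy uhwwk ftf dnqpp gsh vkkuc pnj ujz nwua vvjjk
Hunk 3: at line 2 remove [nwgsy,uhwwk,ftf] add [nba,jbqp,wjhrb] -> 12 lines: nwvqb dwzp nba jbqp wjhrb dnqpp gsh vkkuc pnj ujz nwua vvjjk
Hunk 4: at line 6 remove [vkkuc] add [duxwj,hjoi,iyezb] -> 14 lines: nwvqb dwzp nba jbqp wjhrb dnqpp gsh duxwj hjoi iyezb pnj ujz nwua vvjjk
Hunk 5: at line 1 remove [dwzp] add [vby,cjqpi] -> 15 lines: nwvqb vby cjqpi nba jbqp wjhrb dnqpp gsh duxwj hjoi iyezb pnj ujz nwua vvjjk
Hunk 6: at line 3 remove [nba,jbqp,wjhrb] add [jpbzd] -> 13 lines: nwvqb vby cjqpi jpbzd dnqpp gsh duxwj hjoi iyezb pnj ujz nwua vvjjk
Hunk 7: at line 5 remove [duxwj,hjoi,iyezb] add [rgib,gjy,uoy] -> 13 lines: nwvqb vby cjqpi jpbzd dnqpp gsh rgib gjy uoy pnj ujz nwua vvjjk
Final line 7: rgib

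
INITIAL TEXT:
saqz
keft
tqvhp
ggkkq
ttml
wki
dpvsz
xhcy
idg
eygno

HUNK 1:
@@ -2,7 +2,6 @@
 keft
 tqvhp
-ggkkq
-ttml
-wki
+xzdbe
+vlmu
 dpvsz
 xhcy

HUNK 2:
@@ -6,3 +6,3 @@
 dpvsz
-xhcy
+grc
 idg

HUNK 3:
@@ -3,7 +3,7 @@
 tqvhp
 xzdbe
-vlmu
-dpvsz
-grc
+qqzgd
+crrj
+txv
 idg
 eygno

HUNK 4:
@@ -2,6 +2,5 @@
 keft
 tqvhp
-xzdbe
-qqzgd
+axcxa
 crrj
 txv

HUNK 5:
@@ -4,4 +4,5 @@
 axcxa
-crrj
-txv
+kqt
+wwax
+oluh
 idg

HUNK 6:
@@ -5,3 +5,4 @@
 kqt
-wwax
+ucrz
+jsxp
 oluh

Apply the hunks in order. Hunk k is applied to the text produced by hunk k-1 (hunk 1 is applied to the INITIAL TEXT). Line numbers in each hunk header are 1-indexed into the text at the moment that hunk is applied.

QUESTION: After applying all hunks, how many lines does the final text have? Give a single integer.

Hunk 1: at line 2 remove [ggkkq,ttml,wki] add [xzdbe,vlmu] -> 9 lines: saqz keft tqvhp xzdbe vlmu dpvsz xhcy idg eygno
Hunk 2: at line 6 remove [xhcy] add [grc] -> 9 lines: saqz keft tqvhp xzdbe vlmu dpvsz grc idg eygno
Hunk 3: at line 3 remove [vlmu,dpvsz,grc] add [qqzgd,crrj,txv] -> 9 lines: saqz keft tqvhp xzdbe qqzgd crrj txv idg eygno
Hunk 4: at line 2 remove [xzdbe,qqzgd] add [axcxa] -> 8 lines: saqz keft tqvhp axcxa crrj txv idg eygno
Hunk 5: at line 4 remove [crrj,txv] add [kqt,wwax,oluh] -> 9 lines: saqz keft tqvhp axcxa kqt wwax oluh idg eygno
Hunk 6: at line 5 remove [wwax] add [ucrz,jsxp] -> 10 lines: saqz keft tqvhp axcxa kqt ucrz jsxp oluh idg eygno
Final line count: 10

Answer: 10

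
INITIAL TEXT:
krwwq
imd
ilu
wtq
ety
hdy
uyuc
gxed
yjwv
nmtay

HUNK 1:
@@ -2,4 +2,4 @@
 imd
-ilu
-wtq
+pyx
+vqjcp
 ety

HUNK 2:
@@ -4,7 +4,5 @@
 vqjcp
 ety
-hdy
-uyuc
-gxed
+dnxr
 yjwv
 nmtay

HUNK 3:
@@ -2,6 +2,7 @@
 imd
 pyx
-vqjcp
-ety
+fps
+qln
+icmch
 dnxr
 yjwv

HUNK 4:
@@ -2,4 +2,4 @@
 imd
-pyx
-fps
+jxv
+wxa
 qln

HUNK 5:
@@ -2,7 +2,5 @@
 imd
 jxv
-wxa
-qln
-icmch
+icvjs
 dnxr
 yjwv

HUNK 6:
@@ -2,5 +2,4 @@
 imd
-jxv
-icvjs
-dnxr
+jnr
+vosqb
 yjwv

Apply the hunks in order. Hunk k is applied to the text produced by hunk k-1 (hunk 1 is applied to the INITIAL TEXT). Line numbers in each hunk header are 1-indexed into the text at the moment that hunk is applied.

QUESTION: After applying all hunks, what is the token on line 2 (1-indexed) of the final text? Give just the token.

Answer: imd

Derivation:
Hunk 1: at line 2 remove [ilu,wtq] add [pyx,vqjcp] -> 10 lines: krwwq imd pyx vqjcp ety hdy uyuc gxed yjwv nmtay
Hunk 2: at line 4 remove [hdy,uyuc,gxed] add [dnxr] -> 8 lines: krwwq imd pyx vqjcp ety dnxr yjwv nmtay
Hunk 3: at line 2 remove [vqjcp,ety] add [fps,qln,icmch] -> 9 lines: krwwq imd pyx fps qln icmch dnxr yjwv nmtay
Hunk 4: at line 2 remove [pyx,fps] add [jxv,wxa] -> 9 lines: krwwq imd jxv wxa qln icmch dnxr yjwv nmtay
Hunk 5: at line 2 remove [wxa,qln,icmch] add [icvjs] -> 7 lines: krwwq imd jxv icvjs dnxr yjwv nmtay
Hunk 6: at line 2 remove [jxv,icvjs,dnxr] add [jnr,vosqb] -> 6 lines: krwwq imd jnr vosqb yjwv nmtay
Final line 2: imd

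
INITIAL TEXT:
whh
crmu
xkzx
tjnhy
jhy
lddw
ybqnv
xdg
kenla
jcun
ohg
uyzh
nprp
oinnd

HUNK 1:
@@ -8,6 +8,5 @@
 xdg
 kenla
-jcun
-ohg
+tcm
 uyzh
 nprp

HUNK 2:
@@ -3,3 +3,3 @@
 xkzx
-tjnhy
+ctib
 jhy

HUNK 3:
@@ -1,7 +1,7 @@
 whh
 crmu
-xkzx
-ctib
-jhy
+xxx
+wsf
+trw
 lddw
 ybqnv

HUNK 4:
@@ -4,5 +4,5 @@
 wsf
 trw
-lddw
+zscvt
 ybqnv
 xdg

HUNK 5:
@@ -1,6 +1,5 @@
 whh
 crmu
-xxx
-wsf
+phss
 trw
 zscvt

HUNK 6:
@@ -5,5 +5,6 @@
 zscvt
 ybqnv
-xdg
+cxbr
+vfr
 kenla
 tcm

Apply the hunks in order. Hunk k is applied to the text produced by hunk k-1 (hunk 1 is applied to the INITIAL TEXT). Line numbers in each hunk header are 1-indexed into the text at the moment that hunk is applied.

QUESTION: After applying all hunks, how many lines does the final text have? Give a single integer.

Hunk 1: at line 8 remove [jcun,ohg] add [tcm] -> 13 lines: whh crmu xkzx tjnhy jhy lddw ybqnv xdg kenla tcm uyzh nprp oinnd
Hunk 2: at line 3 remove [tjnhy] add [ctib] -> 13 lines: whh crmu xkzx ctib jhy lddw ybqnv xdg kenla tcm uyzh nprp oinnd
Hunk 3: at line 1 remove [xkzx,ctib,jhy] add [xxx,wsf,trw] -> 13 lines: whh crmu xxx wsf trw lddw ybqnv xdg kenla tcm uyzh nprp oinnd
Hunk 4: at line 4 remove [lddw] add [zscvt] -> 13 lines: whh crmu xxx wsf trw zscvt ybqnv xdg kenla tcm uyzh nprp oinnd
Hunk 5: at line 1 remove [xxx,wsf] add [phss] -> 12 lines: whh crmu phss trw zscvt ybqnv xdg kenla tcm uyzh nprp oinnd
Hunk 6: at line 5 remove [xdg] add [cxbr,vfr] -> 13 lines: whh crmu phss trw zscvt ybqnv cxbr vfr kenla tcm uyzh nprp oinnd
Final line count: 13

Answer: 13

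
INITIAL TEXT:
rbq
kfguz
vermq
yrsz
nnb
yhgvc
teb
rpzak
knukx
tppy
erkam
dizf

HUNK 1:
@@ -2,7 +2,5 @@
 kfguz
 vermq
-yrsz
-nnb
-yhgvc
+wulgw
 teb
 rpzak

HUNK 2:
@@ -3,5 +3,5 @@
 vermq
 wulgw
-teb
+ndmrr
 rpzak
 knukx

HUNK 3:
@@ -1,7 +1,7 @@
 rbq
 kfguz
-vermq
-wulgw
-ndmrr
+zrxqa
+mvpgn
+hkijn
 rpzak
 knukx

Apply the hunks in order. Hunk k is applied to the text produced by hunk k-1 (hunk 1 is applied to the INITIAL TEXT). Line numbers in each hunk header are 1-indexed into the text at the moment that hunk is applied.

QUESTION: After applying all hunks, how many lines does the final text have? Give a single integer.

Hunk 1: at line 2 remove [yrsz,nnb,yhgvc] add [wulgw] -> 10 lines: rbq kfguz vermq wulgw teb rpzak knukx tppy erkam dizf
Hunk 2: at line 3 remove [teb] add [ndmrr] -> 10 lines: rbq kfguz vermq wulgw ndmrr rpzak knukx tppy erkam dizf
Hunk 3: at line 1 remove [vermq,wulgw,ndmrr] add [zrxqa,mvpgn,hkijn] -> 10 lines: rbq kfguz zrxqa mvpgn hkijn rpzak knukx tppy erkam dizf
Final line count: 10

Answer: 10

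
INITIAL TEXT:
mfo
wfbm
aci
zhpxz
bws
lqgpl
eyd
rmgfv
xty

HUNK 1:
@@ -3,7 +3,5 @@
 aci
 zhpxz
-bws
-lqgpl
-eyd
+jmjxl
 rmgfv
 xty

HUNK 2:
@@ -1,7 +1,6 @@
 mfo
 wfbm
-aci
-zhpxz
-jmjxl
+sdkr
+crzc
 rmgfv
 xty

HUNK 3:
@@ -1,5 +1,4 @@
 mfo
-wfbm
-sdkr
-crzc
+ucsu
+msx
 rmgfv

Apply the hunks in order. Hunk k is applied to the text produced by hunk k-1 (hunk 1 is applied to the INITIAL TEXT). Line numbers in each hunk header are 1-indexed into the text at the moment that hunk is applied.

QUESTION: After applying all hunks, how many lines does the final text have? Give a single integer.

Hunk 1: at line 3 remove [bws,lqgpl,eyd] add [jmjxl] -> 7 lines: mfo wfbm aci zhpxz jmjxl rmgfv xty
Hunk 2: at line 1 remove [aci,zhpxz,jmjxl] add [sdkr,crzc] -> 6 lines: mfo wfbm sdkr crzc rmgfv xty
Hunk 3: at line 1 remove [wfbm,sdkr,crzc] add [ucsu,msx] -> 5 lines: mfo ucsu msx rmgfv xty
Final line count: 5

Answer: 5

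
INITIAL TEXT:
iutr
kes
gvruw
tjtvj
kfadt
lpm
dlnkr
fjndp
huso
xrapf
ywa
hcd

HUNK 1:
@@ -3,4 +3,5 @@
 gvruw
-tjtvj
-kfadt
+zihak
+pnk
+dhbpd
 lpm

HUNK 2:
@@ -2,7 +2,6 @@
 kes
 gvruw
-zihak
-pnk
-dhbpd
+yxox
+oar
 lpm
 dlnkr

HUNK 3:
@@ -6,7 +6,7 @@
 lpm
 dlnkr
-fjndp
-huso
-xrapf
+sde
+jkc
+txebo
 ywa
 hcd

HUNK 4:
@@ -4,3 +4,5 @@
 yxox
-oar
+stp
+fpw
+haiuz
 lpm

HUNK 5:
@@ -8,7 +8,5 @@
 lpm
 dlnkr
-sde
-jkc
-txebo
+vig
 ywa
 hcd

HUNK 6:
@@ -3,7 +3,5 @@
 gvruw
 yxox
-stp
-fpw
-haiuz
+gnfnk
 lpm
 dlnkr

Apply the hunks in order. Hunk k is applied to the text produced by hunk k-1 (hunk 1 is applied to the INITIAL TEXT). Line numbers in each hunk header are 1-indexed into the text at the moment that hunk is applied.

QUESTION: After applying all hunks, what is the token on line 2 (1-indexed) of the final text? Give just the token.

Hunk 1: at line 3 remove [tjtvj,kfadt] add [zihak,pnk,dhbpd] -> 13 lines: iutr kes gvruw zihak pnk dhbpd lpm dlnkr fjndp huso xrapf ywa hcd
Hunk 2: at line 2 remove [zihak,pnk,dhbpd] add [yxox,oar] -> 12 lines: iutr kes gvruw yxox oar lpm dlnkr fjndp huso xrapf ywa hcd
Hunk 3: at line 6 remove [fjndp,huso,xrapf] add [sde,jkc,txebo] -> 12 lines: iutr kes gvruw yxox oar lpm dlnkr sde jkc txebo ywa hcd
Hunk 4: at line 4 remove [oar] add [stp,fpw,haiuz] -> 14 lines: iutr kes gvruw yxox stp fpw haiuz lpm dlnkr sde jkc txebo ywa hcd
Hunk 5: at line 8 remove [sde,jkc,txebo] add [vig] -> 12 lines: iutr kes gvruw yxox stp fpw haiuz lpm dlnkr vig ywa hcd
Hunk 6: at line 3 remove [stp,fpw,haiuz] add [gnfnk] -> 10 lines: iutr kes gvruw yxox gnfnk lpm dlnkr vig ywa hcd
Final line 2: kes

Answer: kes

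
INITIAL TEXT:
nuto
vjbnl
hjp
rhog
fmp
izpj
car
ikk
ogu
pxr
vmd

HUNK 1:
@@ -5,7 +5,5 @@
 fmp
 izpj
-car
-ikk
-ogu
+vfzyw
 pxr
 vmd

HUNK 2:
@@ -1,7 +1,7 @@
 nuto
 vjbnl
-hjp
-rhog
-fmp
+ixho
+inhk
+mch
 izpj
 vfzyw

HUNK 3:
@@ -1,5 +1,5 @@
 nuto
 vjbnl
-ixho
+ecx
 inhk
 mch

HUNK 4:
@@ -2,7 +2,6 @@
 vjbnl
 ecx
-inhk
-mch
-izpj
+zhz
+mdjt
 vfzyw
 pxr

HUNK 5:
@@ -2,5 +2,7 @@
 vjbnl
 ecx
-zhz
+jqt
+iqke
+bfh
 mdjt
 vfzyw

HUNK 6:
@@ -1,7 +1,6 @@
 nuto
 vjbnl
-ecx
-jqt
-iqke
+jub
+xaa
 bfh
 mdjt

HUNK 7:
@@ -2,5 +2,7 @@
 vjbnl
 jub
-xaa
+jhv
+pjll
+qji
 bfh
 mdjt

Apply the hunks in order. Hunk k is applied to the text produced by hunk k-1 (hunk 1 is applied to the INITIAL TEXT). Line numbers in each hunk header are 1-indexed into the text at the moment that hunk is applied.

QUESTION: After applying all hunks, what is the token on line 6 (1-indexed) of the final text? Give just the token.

Hunk 1: at line 5 remove [car,ikk,ogu] add [vfzyw] -> 9 lines: nuto vjbnl hjp rhog fmp izpj vfzyw pxr vmd
Hunk 2: at line 1 remove [hjp,rhog,fmp] add [ixho,inhk,mch] -> 9 lines: nuto vjbnl ixho inhk mch izpj vfzyw pxr vmd
Hunk 3: at line 1 remove [ixho] add [ecx] -> 9 lines: nuto vjbnl ecx inhk mch izpj vfzyw pxr vmd
Hunk 4: at line 2 remove [inhk,mch,izpj] add [zhz,mdjt] -> 8 lines: nuto vjbnl ecx zhz mdjt vfzyw pxr vmd
Hunk 5: at line 2 remove [zhz] add [jqt,iqke,bfh] -> 10 lines: nuto vjbnl ecx jqt iqke bfh mdjt vfzyw pxr vmd
Hunk 6: at line 1 remove [ecx,jqt,iqke] add [jub,xaa] -> 9 lines: nuto vjbnl jub xaa bfh mdjt vfzyw pxr vmd
Hunk 7: at line 2 remove [xaa] add [jhv,pjll,qji] -> 11 lines: nuto vjbnl jub jhv pjll qji bfh mdjt vfzyw pxr vmd
Final line 6: qji

Answer: qji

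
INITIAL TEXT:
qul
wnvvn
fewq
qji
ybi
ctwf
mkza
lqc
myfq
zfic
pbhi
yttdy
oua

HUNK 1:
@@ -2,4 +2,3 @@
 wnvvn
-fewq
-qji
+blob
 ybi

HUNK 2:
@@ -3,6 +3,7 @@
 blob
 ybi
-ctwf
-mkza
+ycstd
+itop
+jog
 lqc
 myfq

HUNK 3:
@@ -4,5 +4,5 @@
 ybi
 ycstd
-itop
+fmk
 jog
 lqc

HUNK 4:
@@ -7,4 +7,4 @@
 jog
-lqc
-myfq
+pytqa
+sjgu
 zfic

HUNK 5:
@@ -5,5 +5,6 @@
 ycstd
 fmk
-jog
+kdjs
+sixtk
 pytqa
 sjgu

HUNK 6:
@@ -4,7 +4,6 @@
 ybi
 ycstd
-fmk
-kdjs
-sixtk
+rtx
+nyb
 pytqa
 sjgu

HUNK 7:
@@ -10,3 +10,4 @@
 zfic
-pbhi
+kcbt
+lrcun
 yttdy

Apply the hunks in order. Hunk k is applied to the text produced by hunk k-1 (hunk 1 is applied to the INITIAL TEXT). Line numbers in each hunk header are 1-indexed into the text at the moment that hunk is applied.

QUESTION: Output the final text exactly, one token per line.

Answer: qul
wnvvn
blob
ybi
ycstd
rtx
nyb
pytqa
sjgu
zfic
kcbt
lrcun
yttdy
oua

Derivation:
Hunk 1: at line 2 remove [fewq,qji] add [blob] -> 12 lines: qul wnvvn blob ybi ctwf mkza lqc myfq zfic pbhi yttdy oua
Hunk 2: at line 3 remove [ctwf,mkza] add [ycstd,itop,jog] -> 13 lines: qul wnvvn blob ybi ycstd itop jog lqc myfq zfic pbhi yttdy oua
Hunk 3: at line 4 remove [itop] add [fmk] -> 13 lines: qul wnvvn blob ybi ycstd fmk jog lqc myfq zfic pbhi yttdy oua
Hunk 4: at line 7 remove [lqc,myfq] add [pytqa,sjgu] -> 13 lines: qul wnvvn blob ybi ycstd fmk jog pytqa sjgu zfic pbhi yttdy oua
Hunk 5: at line 5 remove [jog] add [kdjs,sixtk] -> 14 lines: qul wnvvn blob ybi ycstd fmk kdjs sixtk pytqa sjgu zfic pbhi yttdy oua
Hunk 6: at line 4 remove [fmk,kdjs,sixtk] add [rtx,nyb] -> 13 lines: qul wnvvn blob ybi ycstd rtx nyb pytqa sjgu zfic pbhi yttdy oua
Hunk 7: at line 10 remove [pbhi] add [kcbt,lrcun] -> 14 lines: qul wnvvn blob ybi ycstd rtx nyb pytqa sjgu zfic kcbt lrcun yttdy oua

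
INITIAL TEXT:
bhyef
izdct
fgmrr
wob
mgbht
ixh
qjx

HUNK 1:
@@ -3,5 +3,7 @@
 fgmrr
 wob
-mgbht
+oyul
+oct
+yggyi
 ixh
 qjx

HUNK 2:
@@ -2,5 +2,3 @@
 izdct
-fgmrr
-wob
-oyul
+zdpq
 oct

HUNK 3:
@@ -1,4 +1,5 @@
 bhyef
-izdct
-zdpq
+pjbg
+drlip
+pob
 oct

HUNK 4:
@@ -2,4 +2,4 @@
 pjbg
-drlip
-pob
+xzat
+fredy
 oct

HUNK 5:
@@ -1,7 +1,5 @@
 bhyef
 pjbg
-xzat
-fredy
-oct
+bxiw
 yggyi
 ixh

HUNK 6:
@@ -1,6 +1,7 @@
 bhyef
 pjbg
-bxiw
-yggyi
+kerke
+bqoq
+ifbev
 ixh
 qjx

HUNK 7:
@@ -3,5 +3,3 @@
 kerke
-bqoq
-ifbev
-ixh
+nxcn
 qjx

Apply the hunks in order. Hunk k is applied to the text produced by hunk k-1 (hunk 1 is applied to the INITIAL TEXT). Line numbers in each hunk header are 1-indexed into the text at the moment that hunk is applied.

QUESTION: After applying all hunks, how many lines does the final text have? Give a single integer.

Hunk 1: at line 3 remove [mgbht] add [oyul,oct,yggyi] -> 9 lines: bhyef izdct fgmrr wob oyul oct yggyi ixh qjx
Hunk 2: at line 2 remove [fgmrr,wob,oyul] add [zdpq] -> 7 lines: bhyef izdct zdpq oct yggyi ixh qjx
Hunk 3: at line 1 remove [izdct,zdpq] add [pjbg,drlip,pob] -> 8 lines: bhyef pjbg drlip pob oct yggyi ixh qjx
Hunk 4: at line 2 remove [drlip,pob] add [xzat,fredy] -> 8 lines: bhyef pjbg xzat fredy oct yggyi ixh qjx
Hunk 5: at line 1 remove [xzat,fredy,oct] add [bxiw] -> 6 lines: bhyef pjbg bxiw yggyi ixh qjx
Hunk 6: at line 1 remove [bxiw,yggyi] add [kerke,bqoq,ifbev] -> 7 lines: bhyef pjbg kerke bqoq ifbev ixh qjx
Hunk 7: at line 3 remove [bqoq,ifbev,ixh] add [nxcn] -> 5 lines: bhyef pjbg kerke nxcn qjx
Final line count: 5

Answer: 5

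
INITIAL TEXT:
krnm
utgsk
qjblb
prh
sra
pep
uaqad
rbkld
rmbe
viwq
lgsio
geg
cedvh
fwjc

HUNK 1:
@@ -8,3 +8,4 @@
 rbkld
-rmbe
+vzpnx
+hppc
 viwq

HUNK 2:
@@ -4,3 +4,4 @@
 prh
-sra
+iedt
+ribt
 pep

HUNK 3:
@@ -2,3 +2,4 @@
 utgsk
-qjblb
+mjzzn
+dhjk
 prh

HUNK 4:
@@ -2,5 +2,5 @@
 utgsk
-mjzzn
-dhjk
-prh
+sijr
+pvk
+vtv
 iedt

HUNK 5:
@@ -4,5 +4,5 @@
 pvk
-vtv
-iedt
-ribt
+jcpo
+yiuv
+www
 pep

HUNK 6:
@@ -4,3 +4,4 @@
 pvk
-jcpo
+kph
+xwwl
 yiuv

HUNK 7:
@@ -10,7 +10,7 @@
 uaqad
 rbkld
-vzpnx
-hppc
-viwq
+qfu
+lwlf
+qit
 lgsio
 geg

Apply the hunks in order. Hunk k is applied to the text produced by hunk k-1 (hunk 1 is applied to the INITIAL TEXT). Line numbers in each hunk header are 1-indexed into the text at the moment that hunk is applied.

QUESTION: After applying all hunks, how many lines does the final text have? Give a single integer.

Answer: 18

Derivation:
Hunk 1: at line 8 remove [rmbe] add [vzpnx,hppc] -> 15 lines: krnm utgsk qjblb prh sra pep uaqad rbkld vzpnx hppc viwq lgsio geg cedvh fwjc
Hunk 2: at line 4 remove [sra] add [iedt,ribt] -> 16 lines: krnm utgsk qjblb prh iedt ribt pep uaqad rbkld vzpnx hppc viwq lgsio geg cedvh fwjc
Hunk 3: at line 2 remove [qjblb] add [mjzzn,dhjk] -> 17 lines: krnm utgsk mjzzn dhjk prh iedt ribt pep uaqad rbkld vzpnx hppc viwq lgsio geg cedvh fwjc
Hunk 4: at line 2 remove [mjzzn,dhjk,prh] add [sijr,pvk,vtv] -> 17 lines: krnm utgsk sijr pvk vtv iedt ribt pep uaqad rbkld vzpnx hppc viwq lgsio geg cedvh fwjc
Hunk 5: at line 4 remove [vtv,iedt,ribt] add [jcpo,yiuv,www] -> 17 lines: krnm utgsk sijr pvk jcpo yiuv www pep uaqad rbkld vzpnx hppc viwq lgsio geg cedvh fwjc
Hunk 6: at line 4 remove [jcpo] add [kph,xwwl] -> 18 lines: krnm utgsk sijr pvk kph xwwl yiuv www pep uaqad rbkld vzpnx hppc viwq lgsio geg cedvh fwjc
Hunk 7: at line 10 remove [vzpnx,hppc,viwq] add [qfu,lwlf,qit] -> 18 lines: krnm utgsk sijr pvk kph xwwl yiuv www pep uaqad rbkld qfu lwlf qit lgsio geg cedvh fwjc
Final line count: 18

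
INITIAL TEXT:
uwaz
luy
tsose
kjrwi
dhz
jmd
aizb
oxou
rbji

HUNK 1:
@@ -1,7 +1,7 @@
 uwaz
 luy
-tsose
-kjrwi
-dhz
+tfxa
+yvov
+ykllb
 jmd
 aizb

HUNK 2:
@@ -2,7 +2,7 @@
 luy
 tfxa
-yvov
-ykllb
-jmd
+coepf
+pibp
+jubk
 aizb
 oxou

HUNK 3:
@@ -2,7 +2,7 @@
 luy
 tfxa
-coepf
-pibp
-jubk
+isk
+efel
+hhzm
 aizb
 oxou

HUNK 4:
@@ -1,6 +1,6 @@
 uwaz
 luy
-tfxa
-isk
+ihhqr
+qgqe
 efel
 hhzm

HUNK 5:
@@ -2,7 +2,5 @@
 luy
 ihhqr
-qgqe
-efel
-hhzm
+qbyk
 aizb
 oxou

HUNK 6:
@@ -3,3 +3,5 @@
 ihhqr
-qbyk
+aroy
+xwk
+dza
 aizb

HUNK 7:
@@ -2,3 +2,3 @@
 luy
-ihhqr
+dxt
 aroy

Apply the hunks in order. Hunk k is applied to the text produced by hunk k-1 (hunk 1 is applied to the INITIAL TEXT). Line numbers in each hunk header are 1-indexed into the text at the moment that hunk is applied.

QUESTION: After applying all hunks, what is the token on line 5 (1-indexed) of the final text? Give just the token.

Hunk 1: at line 1 remove [tsose,kjrwi,dhz] add [tfxa,yvov,ykllb] -> 9 lines: uwaz luy tfxa yvov ykllb jmd aizb oxou rbji
Hunk 2: at line 2 remove [yvov,ykllb,jmd] add [coepf,pibp,jubk] -> 9 lines: uwaz luy tfxa coepf pibp jubk aizb oxou rbji
Hunk 3: at line 2 remove [coepf,pibp,jubk] add [isk,efel,hhzm] -> 9 lines: uwaz luy tfxa isk efel hhzm aizb oxou rbji
Hunk 4: at line 1 remove [tfxa,isk] add [ihhqr,qgqe] -> 9 lines: uwaz luy ihhqr qgqe efel hhzm aizb oxou rbji
Hunk 5: at line 2 remove [qgqe,efel,hhzm] add [qbyk] -> 7 lines: uwaz luy ihhqr qbyk aizb oxou rbji
Hunk 6: at line 3 remove [qbyk] add [aroy,xwk,dza] -> 9 lines: uwaz luy ihhqr aroy xwk dza aizb oxou rbji
Hunk 7: at line 2 remove [ihhqr] add [dxt] -> 9 lines: uwaz luy dxt aroy xwk dza aizb oxou rbji
Final line 5: xwk

Answer: xwk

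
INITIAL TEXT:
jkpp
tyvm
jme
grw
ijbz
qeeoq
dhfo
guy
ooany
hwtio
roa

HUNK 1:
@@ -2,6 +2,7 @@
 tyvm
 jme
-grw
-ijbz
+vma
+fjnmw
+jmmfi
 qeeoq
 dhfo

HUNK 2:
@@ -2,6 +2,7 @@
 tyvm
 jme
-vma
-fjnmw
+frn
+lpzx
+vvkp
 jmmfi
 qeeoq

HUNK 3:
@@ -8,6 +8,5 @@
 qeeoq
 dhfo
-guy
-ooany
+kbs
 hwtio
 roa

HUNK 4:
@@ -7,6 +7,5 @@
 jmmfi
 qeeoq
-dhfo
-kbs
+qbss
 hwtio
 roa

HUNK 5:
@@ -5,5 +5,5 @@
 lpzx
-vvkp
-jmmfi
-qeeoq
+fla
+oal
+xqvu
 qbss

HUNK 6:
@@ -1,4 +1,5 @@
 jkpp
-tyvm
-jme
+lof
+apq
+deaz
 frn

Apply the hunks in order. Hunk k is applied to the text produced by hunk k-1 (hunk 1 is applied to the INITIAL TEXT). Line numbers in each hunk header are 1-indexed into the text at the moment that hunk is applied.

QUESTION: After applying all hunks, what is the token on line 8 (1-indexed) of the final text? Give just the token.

Answer: oal

Derivation:
Hunk 1: at line 2 remove [grw,ijbz] add [vma,fjnmw,jmmfi] -> 12 lines: jkpp tyvm jme vma fjnmw jmmfi qeeoq dhfo guy ooany hwtio roa
Hunk 2: at line 2 remove [vma,fjnmw] add [frn,lpzx,vvkp] -> 13 lines: jkpp tyvm jme frn lpzx vvkp jmmfi qeeoq dhfo guy ooany hwtio roa
Hunk 3: at line 8 remove [guy,ooany] add [kbs] -> 12 lines: jkpp tyvm jme frn lpzx vvkp jmmfi qeeoq dhfo kbs hwtio roa
Hunk 4: at line 7 remove [dhfo,kbs] add [qbss] -> 11 lines: jkpp tyvm jme frn lpzx vvkp jmmfi qeeoq qbss hwtio roa
Hunk 5: at line 5 remove [vvkp,jmmfi,qeeoq] add [fla,oal,xqvu] -> 11 lines: jkpp tyvm jme frn lpzx fla oal xqvu qbss hwtio roa
Hunk 6: at line 1 remove [tyvm,jme] add [lof,apq,deaz] -> 12 lines: jkpp lof apq deaz frn lpzx fla oal xqvu qbss hwtio roa
Final line 8: oal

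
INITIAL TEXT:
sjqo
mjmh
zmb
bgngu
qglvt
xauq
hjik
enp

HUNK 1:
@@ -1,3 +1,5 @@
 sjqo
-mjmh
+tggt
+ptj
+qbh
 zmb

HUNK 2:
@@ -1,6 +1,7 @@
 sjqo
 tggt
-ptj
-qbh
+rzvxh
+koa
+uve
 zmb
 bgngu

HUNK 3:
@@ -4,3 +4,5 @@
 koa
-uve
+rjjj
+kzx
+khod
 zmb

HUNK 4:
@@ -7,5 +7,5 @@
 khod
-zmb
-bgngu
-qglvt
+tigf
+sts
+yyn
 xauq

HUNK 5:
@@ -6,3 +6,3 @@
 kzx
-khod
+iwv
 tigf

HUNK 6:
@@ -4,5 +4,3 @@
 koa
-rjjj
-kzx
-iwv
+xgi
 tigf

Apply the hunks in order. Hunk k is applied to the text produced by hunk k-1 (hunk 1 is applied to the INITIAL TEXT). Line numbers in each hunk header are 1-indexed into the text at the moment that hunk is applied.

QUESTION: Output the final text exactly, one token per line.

Answer: sjqo
tggt
rzvxh
koa
xgi
tigf
sts
yyn
xauq
hjik
enp

Derivation:
Hunk 1: at line 1 remove [mjmh] add [tggt,ptj,qbh] -> 10 lines: sjqo tggt ptj qbh zmb bgngu qglvt xauq hjik enp
Hunk 2: at line 1 remove [ptj,qbh] add [rzvxh,koa,uve] -> 11 lines: sjqo tggt rzvxh koa uve zmb bgngu qglvt xauq hjik enp
Hunk 3: at line 4 remove [uve] add [rjjj,kzx,khod] -> 13 lines: sjqo tggt rzvxh koa rjjj kzx khod zmb bgngu qglvt xauq hjik enp
Hunk 4: at line 7 remove [zmb,bgngu,qglvt] add [tigf,sts,yyn] -> 13 lines: sjqo tggt rzvxh koa rjjj kzx khod tigf sts yyn xauq hjik enp
Hunk 5: at line 6 remove [khod] add [iwv] -> 13 lines: sjqo tggt rzvxh koa rjjj kzx iwv tigf sts yyn xauq hjik enp
Hunk 6: at line 4 remove [rjjj,kzx,iwv] add [xgi] -> 11 lines: sjqo tggt rzvxh koa xgi tigf sts yyn xauq hjik enp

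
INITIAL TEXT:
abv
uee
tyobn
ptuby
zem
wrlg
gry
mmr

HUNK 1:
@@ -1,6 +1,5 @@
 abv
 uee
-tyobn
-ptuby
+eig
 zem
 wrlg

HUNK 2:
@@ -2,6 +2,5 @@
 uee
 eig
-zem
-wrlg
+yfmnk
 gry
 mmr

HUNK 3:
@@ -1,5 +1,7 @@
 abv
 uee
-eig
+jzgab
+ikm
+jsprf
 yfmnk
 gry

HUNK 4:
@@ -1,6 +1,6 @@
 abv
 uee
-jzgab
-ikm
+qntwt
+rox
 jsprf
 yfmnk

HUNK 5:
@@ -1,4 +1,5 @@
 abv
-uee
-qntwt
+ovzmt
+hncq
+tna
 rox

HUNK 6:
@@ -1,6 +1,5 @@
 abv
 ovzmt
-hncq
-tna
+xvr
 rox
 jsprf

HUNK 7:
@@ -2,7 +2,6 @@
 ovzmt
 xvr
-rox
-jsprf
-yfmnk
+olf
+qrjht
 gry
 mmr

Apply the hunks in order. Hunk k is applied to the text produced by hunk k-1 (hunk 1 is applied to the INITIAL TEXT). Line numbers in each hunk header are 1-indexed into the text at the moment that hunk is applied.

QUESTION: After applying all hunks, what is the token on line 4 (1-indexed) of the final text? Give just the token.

Answer: olf

Derivation:
Hunk 1: at line 1 remove [tyobn,ptuby] add [eig] -> 7 lines: abv uee eig zem wrlg gry mmr
Hunk 2: at line 2 remove [zem,wrlg] add [yfmnk] -> 6 lines: abv uee eig yfmnk gry mmr
Hunk 3: at line 1 remove [eig] add [jzgab,ikm,jsprf] -> 8 lines: abv uee jzgab ikm jsprf yfmnk gry mmr
Hunk 4: at line 1 remove [jzgab,ikm] add [qntwt,rox] -> 8 lines: abv uee qntwt rox jsprf yfmnk gry mmr
Hunk 5: at line 1 remove [uee,qntwt] add [ovzmt,hncq,tna] -> 9 lines: abv ovzmt hncq tna rox jsprf yfmnk gry mmr
Hunk 6: at line 1 remove [hncq,tna] add [xvr] -> 8 lines: abv ovzmt xvr rox jsprf yfmnk gry mmr
Hunk 7: at line 2 remove [rox,jsprf,yfmnk] add [olf,qrjht] -> 7 lines: abv ovzmt xvr olf qrjht gry mmr
Final line 4: olf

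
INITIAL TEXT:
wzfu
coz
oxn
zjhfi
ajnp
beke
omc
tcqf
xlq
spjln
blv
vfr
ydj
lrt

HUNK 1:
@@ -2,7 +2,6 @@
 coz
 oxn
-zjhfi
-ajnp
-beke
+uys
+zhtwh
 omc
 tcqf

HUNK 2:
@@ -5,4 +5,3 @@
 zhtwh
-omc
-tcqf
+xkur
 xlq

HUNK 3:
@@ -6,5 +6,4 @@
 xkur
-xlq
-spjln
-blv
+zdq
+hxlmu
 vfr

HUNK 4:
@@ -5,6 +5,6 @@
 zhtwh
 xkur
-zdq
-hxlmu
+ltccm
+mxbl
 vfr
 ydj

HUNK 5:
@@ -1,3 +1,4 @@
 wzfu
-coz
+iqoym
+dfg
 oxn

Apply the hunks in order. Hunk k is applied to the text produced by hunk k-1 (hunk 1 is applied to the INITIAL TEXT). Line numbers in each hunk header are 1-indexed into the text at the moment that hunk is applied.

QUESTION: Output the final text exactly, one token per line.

Hunk 1: at line 2 remove [zjhfi,ajnp,beke] add [uys,zhtwh] -> 13 lines: wzfu coz oxn uys zhtwh omc tcqf xlq spjln blv vfr ydj lrt
Hunk 2: at line 5 remove [omc,tcqf] add [xkur] -> 12 lines: wzfu coz oxn uys zhtwh xkur xlq spjln blv vfr ydj lrt
Hunk 3: at line 6 remove [xlq,spjln,blv] add [zdq,hxlmu] -> 11 lines: wzfu coz oxn uys zhtwh xkur zdq hxlmu vfr ydj lrt
Hunk 4: at line 5 remove [zdq,hxlmu] add [ltccm,mxbl] -> 11 lines: wzfu coz oxn uys zhtwh xkur ltccm mxbl vfr ydj lrt
Hunk 5: at line 1 remove [coz] add [iqoym,dfg] -> 12 lines: wzfu iqoym dfg oxn uys zhtwh xkur ltccm mxbl vfr ydj lrt

Answer: wzfu
iqoym
dfg
oxn
uys
zhtwh
xkur
ltccm
mxbl
vfr
ydj
lrt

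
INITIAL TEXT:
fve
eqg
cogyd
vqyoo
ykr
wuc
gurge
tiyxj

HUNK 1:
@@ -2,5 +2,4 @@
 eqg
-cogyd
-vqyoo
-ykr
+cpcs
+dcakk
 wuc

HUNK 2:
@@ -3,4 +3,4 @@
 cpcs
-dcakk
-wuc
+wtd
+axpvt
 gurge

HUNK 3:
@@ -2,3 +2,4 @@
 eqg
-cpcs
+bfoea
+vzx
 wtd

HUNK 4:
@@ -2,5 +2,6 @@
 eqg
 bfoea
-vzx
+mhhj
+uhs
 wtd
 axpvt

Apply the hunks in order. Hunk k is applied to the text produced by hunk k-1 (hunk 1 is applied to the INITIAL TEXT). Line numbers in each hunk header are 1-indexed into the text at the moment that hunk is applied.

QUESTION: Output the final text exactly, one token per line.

Answer: fve
eqg
bfoea
mhhj
uhs
wtd
axpvt
gurge
tiyxj

Derivation:
Hunk 1: at line 2 remove [cogyd,vqyoo,ykr] add [cpcs,dcakk] -> 7 lines: fve eqg cpcs dcakk wuc gurge tiyxj
Hunk 2: at line 3 remove [dcakk,wuc] add [wtd,axpvt] -> 7 lines: fve eqg cpcs wtd axpvt gurge tiyxj
Hunk 3: at line 2 remove [cpcs] add [bfoea,vzx] -> 8 lines: fve eqg bfoea vzx wtd axpvt gurge tiyxj
Hunk 4: at line 2 remove [vzx] add [mhhj,uhs] -> 9 lines: fve eqg bfoea mhhj uhs wtd axpvt gurge tiyxj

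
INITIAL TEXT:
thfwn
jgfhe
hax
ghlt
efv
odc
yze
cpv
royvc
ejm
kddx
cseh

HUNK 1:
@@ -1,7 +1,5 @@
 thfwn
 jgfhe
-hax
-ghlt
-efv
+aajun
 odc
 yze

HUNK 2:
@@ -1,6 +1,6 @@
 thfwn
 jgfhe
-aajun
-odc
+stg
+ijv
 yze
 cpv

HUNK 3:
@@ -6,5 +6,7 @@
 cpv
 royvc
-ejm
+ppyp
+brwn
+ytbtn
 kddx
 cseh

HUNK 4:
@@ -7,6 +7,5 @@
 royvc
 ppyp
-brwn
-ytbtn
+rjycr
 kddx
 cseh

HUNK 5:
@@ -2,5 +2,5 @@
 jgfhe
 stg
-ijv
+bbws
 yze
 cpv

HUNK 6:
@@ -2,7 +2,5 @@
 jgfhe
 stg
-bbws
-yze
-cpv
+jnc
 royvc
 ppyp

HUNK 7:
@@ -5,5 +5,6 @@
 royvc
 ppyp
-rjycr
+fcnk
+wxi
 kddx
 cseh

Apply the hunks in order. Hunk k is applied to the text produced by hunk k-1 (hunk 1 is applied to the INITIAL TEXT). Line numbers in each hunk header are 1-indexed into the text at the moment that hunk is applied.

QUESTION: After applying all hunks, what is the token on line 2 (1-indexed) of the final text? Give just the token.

Hunk 1: at line 1 remove [hax,ghlt,efv] add [aajun] -> 10 lines: thfwn jgfhe aajun odc yze cpv royvc ejm kddx cseh
Hunk 2: at line 1 remove [aajun,odc] add [stg,ijv] -> 10 lines: thfwn jgfhe stg ijv yze cpv royvc ejm kddx cseh
Hunk 3: at line 6 remove [ejm] add [ppyp,brwn,ytbtn] -> 12 lines: thfwn jgfhe stg ijv yze cpv royvc ppyp brwn ytbtn kddx cseh
Hunk 4: at line 7 remove [brwn,ytbtn] add [rjycr] -> 11 lines: thfwn jgfhe stg ijv yze cpv royvc ppyp rjycr kddx cseh
Hunk 5: at line 2 remove [ijv] add [bbws] -> 11 lines: thfwn jgfhe stg bbws yze cpv royvc ppyp rjycr kddx cseh
Hunk 6: at line 2 remove [bbws,yze,cpv] add [jnc] -> 9 lines: thfwn jgfhe stg jnc royvc ppyp rjycr kddx cseh
Hunk 7: at line 5 remove [rjycr] add [fcnk,wxi] -> 10 lines: thfwn jgfhe stg jnc royvc ppyp fcnk wxi kddx cseh
Final line 2: jgfhe

Answer: jgfhe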